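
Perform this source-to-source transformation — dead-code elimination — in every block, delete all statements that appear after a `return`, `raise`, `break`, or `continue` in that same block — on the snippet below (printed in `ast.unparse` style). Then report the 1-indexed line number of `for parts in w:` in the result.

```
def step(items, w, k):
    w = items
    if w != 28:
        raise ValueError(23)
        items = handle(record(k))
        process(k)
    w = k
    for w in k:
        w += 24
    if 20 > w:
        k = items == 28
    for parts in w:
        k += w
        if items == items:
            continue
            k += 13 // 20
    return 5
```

10

Transformed code:
def step(items, w, k):
    w = items
    if w != 28:
        raise ValueError(23)
    w = k
    for w in k:
        w += 24
    if 20 > w:
        k = items == 28
    for parts in w:
        k += w
        if items == items:
            continue
    return 5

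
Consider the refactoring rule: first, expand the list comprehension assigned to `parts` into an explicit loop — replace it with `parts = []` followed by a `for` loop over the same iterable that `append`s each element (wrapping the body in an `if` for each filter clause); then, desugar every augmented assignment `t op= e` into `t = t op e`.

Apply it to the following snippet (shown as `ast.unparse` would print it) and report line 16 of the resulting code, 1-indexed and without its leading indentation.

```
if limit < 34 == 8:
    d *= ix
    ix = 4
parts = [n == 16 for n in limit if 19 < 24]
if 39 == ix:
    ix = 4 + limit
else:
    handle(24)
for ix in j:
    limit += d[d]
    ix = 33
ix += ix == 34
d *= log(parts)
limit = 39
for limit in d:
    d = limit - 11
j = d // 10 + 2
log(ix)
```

d = d * log(parts)

Transformed code:
if limit < 34 == 8:
    d = d * ix
    ix = 4
parts = []
for n in limit:
    if 19 < 24:
        parts.append(n == 16)
if 39 == ix:
    ix = 4 + limit
else:
    handle(24)
for ix in j:
    limit = limit + d[d]
    ix = 33
ix = ix + (ix == 34)
d = d * log(parts)
limit = 39
for limit in d:
    d = limit - 11
j = d // 10 + 2
log(ix)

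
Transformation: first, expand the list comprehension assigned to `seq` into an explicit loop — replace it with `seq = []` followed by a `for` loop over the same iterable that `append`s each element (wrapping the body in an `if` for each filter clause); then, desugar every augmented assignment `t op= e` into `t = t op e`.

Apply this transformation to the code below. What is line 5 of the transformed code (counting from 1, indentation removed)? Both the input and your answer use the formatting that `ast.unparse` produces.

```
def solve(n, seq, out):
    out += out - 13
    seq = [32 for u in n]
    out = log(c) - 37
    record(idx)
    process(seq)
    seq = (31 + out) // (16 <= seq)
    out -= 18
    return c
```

Transformed code:
def solve(n, seq, out):
    out = out + (out - 13)
    seq = []
    for u in n:
        seq.append(32)
    out = log(c) - 37
    record(idx)
    process(seq)
    seq = (31 + out) // (16 <= seq)
    out = out - 18
    return c

seq.append(32)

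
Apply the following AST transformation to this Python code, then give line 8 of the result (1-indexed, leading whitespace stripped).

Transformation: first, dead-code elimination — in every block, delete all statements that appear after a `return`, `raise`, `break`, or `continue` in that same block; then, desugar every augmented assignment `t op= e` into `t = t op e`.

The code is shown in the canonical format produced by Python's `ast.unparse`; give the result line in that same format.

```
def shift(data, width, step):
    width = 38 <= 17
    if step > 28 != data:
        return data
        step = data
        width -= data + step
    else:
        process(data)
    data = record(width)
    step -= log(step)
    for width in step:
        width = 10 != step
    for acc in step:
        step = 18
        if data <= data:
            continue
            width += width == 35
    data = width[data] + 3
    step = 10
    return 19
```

Transformed code:
def shift(data, width, step):
    width = 38 <= 17
    if step > 28 != data:
        return data
    else:
        process(data)
    data = record(width)
    step = step - log(step)
    for width in step:
        width = 10 != step
    for acc in step:
        step = 18
        if data <= data:
            continue
    data = width[data] + 3
    step = 10
    return 19

step = step - log(step)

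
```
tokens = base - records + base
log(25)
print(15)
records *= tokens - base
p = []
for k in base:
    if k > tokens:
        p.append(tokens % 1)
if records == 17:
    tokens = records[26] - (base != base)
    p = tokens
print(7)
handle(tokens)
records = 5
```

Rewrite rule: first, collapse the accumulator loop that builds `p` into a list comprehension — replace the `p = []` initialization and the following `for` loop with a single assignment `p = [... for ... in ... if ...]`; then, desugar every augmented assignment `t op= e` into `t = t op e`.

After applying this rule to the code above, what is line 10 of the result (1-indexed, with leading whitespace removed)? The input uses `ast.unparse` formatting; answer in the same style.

handle(tokens)

Transformed code:
tokens = base - records + base
log(25)
print(15)
records = records * (tokens - base)
p = [tokens % 1 for k in base if k > tokens]
if records == 17:
    tokens = records[26] - (base != base)
    p = tokens
print(7)
handle(tokens)
records = 5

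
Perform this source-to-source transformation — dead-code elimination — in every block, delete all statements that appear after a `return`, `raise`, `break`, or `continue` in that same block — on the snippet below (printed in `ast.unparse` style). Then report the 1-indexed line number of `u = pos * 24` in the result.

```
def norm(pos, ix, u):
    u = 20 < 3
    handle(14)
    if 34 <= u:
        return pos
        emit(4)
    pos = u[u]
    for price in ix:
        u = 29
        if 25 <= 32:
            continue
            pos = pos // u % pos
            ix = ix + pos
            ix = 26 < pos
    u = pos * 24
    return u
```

Transformed code:
def norm(pos, ix, u):
    u = 20 < 3
    handle(14)
    if 34 <= u:
        return pos
    pos = u[u]
    for price in ix:
        u = 29
        if 25 <= 32:
            continue
    u = pos * 24
    return u

11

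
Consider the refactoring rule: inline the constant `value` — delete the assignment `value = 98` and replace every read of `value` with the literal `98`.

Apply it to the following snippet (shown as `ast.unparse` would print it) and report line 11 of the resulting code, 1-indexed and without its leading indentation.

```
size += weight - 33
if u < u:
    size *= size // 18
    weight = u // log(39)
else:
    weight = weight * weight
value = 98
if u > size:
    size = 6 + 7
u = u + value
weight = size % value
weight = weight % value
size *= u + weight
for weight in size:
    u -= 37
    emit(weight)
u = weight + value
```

weight = weight % 98

Transformed code:
size += weight - 33
if u < u:
    size *= size // 18
    weight = u // log(39)
else:
    weight = weight * weight
if u > size:
    size = 6 + 7
u = u + 98
weight = size % 98
weight = weight % 98
size *= u + weight
for weight in size:
    u -= 37
    emit(weight)
u = weight + 98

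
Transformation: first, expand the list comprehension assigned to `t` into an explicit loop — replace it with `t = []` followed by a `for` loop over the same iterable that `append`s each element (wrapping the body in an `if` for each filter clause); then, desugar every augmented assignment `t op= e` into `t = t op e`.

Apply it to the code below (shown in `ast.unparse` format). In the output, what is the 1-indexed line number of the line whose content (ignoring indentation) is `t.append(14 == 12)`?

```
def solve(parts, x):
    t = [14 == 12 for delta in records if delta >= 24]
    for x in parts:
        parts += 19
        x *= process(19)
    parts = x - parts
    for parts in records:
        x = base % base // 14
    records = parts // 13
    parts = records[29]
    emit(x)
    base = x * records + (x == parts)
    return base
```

5

Transformed code:
def solve(parts, x):
    t = []
    for delta in records:
        if delta >= 24:
            t.append(14 == 12)
    for x in parts:
        parts = parts + 19
        x = x * process(19)
    parts = x - parts
    for parts in records:
        x = base % base // 14
    records = parts // 13
    parts = records[29]
    emit(x)
    base = x * records + (x == parts)
    return base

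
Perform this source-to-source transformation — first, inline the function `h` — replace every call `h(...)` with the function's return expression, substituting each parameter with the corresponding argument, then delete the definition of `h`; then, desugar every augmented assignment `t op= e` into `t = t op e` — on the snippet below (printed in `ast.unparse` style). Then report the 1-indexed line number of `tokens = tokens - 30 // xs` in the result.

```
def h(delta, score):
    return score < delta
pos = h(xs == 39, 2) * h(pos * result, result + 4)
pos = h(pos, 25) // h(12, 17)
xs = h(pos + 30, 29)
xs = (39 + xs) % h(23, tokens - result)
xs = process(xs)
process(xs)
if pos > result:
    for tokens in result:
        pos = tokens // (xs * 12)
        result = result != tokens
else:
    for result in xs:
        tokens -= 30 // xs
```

Transformed code:
pos = (2 < (xs == 39)) * (result + 4 < pos * result)
pos = (25 < pos) // (17 < 12)
xs = 29 < pos + 30
xs = (39 + xs) % (tokens - result < 23)
xs = process(xs)
process(xs)
if pos > result:
    for tokens in result:
        pos = tokens // (xs * 12)
        result = result != tokens
else:
    for result in xs:
        tokens = tokens - 30 // xs

13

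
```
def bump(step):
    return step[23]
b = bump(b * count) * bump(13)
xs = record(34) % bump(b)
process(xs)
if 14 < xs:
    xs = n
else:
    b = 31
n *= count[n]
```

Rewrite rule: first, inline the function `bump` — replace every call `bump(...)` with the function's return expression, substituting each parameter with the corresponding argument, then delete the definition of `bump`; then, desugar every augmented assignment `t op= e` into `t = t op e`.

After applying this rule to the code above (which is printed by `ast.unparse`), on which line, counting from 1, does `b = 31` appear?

7

Transformed code:
b = (b * count)[23] * 13[23]
xs = record(34) % b[23]
process(xs)
if 14 < xs:
    xs = n
else:
    b = 31
n = n * count[n]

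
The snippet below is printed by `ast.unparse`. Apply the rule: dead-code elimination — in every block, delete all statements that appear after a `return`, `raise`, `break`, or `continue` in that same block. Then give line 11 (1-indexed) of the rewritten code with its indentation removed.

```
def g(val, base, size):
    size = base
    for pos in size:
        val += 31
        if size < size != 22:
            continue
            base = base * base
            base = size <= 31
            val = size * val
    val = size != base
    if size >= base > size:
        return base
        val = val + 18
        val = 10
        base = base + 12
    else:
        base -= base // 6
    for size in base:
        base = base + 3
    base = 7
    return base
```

Transformed code:
def g(val, base, size):
    size = base
    for pos in size:
        val += 31
        if size < size != 22:
            continue
    val = size != base
    if size >= base > size:
        return base
    else:
        base -= base // 6
    for size in base:
        base = base + 3
    base = 7
    return base

base -= base // 6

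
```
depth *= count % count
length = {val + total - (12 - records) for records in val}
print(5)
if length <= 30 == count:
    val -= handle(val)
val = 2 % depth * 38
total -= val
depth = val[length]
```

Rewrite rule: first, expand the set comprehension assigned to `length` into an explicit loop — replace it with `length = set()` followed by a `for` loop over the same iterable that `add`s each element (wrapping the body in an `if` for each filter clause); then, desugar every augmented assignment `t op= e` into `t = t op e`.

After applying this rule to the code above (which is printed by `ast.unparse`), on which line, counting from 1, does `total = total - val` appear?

Transformed code:
depth = depth * (count % count)
length = set()
for records in val:
    length.add(val + total - (12 - records))
print(5)
if length <= 30 == count:
    val = val - handle(val)
val = 2 % depth * 38
total = total - val
depth = val[length]

9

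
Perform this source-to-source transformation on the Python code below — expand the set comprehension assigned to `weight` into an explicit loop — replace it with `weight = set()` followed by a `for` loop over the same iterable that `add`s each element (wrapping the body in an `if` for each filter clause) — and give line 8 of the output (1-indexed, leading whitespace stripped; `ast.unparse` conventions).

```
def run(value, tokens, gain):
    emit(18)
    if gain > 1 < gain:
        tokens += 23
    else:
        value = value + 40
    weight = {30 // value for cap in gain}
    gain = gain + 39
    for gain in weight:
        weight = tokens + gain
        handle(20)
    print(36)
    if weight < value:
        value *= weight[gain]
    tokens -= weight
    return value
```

Transformed code:
def run(value, tokens, gain):
    emit(18)
    if gain > 1 < gain:
        tokens += 23
    else:
        value = value + 40
    weight = set()
    for cap in gain:
        weight.add(30 // value)
    gain = gain + 39
    for gain in weight:
        weight = tokens + gain
        handle(20)
    print(36)
    if weight < value:
        value *= weight[gain]
    tokens -= weight
    return value

for cap in gain:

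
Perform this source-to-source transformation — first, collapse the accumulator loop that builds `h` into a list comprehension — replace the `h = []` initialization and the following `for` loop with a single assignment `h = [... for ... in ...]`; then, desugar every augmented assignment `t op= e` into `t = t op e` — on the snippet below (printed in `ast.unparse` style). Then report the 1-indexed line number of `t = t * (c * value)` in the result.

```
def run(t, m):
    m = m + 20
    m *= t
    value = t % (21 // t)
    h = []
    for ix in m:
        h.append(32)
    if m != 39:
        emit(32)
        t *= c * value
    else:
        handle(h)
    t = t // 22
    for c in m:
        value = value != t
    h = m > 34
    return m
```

8

Transformed code:
def run(t, m):
    m = m + 20
    m = m * t
    value = t % (21 // t)
    h = [32 for ix in m]
    if m != 39:
        emit(32)
        t = t * (c * value)
    else:
        handle(h)
    t = t // 22
    for c in m:
        value = value != t
    h = m > 34
    return m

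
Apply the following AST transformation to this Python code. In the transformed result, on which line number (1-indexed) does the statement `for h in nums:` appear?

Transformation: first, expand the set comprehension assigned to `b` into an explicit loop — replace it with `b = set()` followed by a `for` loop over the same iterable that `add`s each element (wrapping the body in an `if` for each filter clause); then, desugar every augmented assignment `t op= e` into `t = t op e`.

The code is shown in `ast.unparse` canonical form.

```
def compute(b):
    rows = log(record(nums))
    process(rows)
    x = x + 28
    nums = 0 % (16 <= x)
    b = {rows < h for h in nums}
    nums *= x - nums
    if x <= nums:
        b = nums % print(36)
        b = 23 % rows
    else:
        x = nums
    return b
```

Transformed code:
def compute(b):
    rows = log(record(nums))
    process(rows)
    x = x + 28
    nums = 0 % (16 <= x)
    b = set()
    for h in nums:
        b.add(rows < h)
    nums = nums * (x - nums)
    if x <= nums:
        b = nums % print(36)
        b = 23 % rows
    else:
        x = nums
    return b

7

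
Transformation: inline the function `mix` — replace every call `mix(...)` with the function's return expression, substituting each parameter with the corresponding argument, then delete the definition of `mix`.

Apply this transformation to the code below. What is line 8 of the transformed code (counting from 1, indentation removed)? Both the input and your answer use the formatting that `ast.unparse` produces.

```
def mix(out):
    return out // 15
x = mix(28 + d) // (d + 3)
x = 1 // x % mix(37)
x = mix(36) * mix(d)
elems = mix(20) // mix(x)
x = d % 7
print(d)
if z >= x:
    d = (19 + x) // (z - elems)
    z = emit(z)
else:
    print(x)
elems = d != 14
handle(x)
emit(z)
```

d = (19 + x) // (z - elems)

Transformed code:
x = (28 + d) // 15 // (d + 3)
x = 1 // x % (37 // 15)
x = 36 // 15 * (d // 15)
elems = 20 // 15 // (x // 15)
x = d % 7
print(d)
if z >= x:
    d = (19 + x) // (z - elems)
    z = emit(z)
else:
    print(x)
elems = d != 14
handle(x)
emit(z)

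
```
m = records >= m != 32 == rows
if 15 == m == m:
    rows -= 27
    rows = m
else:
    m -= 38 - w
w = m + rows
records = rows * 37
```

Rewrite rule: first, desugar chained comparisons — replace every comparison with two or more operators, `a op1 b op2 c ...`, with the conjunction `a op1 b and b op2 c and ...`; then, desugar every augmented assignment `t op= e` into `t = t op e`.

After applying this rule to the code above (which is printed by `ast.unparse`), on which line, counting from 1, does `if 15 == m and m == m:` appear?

Transformed code:
m = records >= m and m != 32 and (32 == rows)
if 15 == m and m == m:
    rows = rows - 27
    rows = m
else:
    m = m - (38 - w)
w = m + rows
records = rows * 37

2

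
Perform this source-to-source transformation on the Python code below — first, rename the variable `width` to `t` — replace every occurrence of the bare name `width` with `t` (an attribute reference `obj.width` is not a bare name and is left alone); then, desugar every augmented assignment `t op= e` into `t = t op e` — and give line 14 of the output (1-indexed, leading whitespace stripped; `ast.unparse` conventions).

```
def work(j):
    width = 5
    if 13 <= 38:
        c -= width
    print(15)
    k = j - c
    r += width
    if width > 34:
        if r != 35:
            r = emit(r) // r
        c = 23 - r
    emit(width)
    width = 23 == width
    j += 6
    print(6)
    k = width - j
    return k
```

Transformed code:
def work(j):
    t = 5
    if 13 <= 38:
        c = c - t
    print(15)
    k = j - c
    r = r + t
    if t > 34:
        if r != 35:
            r = emit(r) // r
        c = 23 - r
    emit(t)
    t = 23 == t
    j = j + 6
    print(6)
    k = t - j
    return k

j = j + 6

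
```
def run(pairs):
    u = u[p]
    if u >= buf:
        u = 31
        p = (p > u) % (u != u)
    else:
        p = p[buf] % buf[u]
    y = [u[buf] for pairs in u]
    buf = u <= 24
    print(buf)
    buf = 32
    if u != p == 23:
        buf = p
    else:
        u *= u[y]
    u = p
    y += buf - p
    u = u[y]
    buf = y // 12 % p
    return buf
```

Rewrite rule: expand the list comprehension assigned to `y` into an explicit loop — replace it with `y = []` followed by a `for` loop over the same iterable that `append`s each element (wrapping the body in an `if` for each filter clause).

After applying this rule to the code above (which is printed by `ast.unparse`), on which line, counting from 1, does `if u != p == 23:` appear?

14

Transformed code:
def run(pairs):
    u = u[p]
    if u >= buf:
        u = 31
        p = (p > u) % (u != u)
    else:
        p = p[buf] % buf[u]
    y = []
    for pairs in u:
        y.append(u[buf])
    buf = u <= 24
    print(buf)
    buf = 32
    if u != p == 23:
        buf = p
    else:
        u *= u[y]
    u = p
    y += buf - p
    u = u[y]
    buf = y // 12 % p
    return buf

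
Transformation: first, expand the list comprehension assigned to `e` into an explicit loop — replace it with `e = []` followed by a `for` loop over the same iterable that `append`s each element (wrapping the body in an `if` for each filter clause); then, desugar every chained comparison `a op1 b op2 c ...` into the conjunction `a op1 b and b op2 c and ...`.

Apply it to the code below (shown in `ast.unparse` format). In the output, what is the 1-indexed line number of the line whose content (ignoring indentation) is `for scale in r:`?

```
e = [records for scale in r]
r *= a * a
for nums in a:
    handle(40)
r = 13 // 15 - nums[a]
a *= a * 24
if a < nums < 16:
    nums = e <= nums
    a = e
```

2

Transformed code:
e = []
for scale in r:
    e.append(records)
r *= a * a
for nums in a:
    handle(40)
r = 13 // 15 - nums[a]
a *= a * 24
if a < nums and nums < 16:
    nums = e <= nums
    a = e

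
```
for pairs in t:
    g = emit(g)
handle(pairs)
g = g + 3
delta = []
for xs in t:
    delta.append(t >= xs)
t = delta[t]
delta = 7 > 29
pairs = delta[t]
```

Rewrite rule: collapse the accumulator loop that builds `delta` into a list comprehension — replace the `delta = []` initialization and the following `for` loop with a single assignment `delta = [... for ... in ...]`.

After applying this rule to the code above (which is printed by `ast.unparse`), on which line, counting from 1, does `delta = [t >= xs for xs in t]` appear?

5

Transformed code:
for pairs in t:
    g = emit(g)
handle(pairs)
g = g + 3
delta = [t >= xs for xs in t]
t = delta[t]
delta = 7 > 29
pairs = delta[t]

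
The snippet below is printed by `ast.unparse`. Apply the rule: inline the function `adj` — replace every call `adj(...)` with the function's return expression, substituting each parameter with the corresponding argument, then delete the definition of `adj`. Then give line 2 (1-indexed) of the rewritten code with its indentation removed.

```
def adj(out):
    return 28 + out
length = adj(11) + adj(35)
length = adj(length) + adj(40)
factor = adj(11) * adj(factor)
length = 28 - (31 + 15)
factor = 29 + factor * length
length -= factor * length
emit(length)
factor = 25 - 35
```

Transformed code:
length = 28 + 11 + (28 + 35)
length = 28 + length + (28 + 40)
factor = (28 + 11) * (28 + factor)
length = 28 - (31 + 15)
factor = 29 + factor * length
length -= factor * length
emit(length)
factor = 25 - 35

length = 28 + length + (28 + 40)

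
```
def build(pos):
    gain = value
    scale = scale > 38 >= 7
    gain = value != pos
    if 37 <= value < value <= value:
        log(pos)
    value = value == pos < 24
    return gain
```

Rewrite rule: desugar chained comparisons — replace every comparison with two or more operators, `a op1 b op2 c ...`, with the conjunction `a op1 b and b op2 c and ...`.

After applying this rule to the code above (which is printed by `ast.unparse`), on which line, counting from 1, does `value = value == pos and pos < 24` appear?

Transformed code:
def build(pos):
    gain = value
    scale = scale > 38 and 38 >= 7
    gain = value != pos
    if 37 <= value and value < value and (value <= value):
        log(pos)
    value = value == pos and pos < 24
    return gain

7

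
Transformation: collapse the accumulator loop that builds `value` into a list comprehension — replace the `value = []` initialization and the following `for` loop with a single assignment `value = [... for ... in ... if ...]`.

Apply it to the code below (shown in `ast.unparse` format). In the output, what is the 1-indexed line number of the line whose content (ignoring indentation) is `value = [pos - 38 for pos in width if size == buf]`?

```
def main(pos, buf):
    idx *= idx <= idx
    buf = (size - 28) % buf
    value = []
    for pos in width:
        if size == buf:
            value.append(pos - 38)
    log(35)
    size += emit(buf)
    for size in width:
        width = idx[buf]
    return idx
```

4

Transformed code:
def main(pos, buf):
    idx *= idx <= idx
    buf = (size - 28) % buf
    value = [pos - 38 for pos in width if size == buf]
    log(35)
    size += emit(buf)
    for size in width:
        width = idx[buf]
    return idx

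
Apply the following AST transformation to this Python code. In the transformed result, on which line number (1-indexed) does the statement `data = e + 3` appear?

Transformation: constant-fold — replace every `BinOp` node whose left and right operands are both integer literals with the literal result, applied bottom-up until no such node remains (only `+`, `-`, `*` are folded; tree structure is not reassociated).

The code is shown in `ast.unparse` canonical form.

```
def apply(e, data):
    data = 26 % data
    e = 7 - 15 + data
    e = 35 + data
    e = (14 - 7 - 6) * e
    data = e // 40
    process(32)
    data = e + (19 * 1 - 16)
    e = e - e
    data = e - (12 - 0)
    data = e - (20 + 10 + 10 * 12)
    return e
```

8

Transformed code:
def apply(e, data):
    data = 26 % data
    e = -8 + data
    e = 35 + data
    e = 1 * e
    data = e // 40
    process(32)
    data = e + 3
    e = e - e
    data = e - 12
    data = e - 150
    return e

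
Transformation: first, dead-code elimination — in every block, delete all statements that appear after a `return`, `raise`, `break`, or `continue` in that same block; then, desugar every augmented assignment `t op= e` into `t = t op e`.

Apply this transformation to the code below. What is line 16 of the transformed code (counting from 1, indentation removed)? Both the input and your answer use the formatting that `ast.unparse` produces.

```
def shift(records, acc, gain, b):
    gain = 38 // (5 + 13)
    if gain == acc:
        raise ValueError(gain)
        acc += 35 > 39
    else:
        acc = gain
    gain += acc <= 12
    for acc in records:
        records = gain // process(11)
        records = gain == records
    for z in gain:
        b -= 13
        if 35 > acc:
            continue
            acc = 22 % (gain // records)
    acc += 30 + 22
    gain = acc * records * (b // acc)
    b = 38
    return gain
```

gain = acc * records * (b // acc)

Transformed code:
def shift(records, acc, gain, b):
    gain = 38 // (5 + 13)
    if gain == acc:
        raise ValueError(gain)
    else:
        acc = gain
    gain = gain + (acc <= 12)
    for acc in records:
        records = gain // process(11)
        records = gain == records
    for z in gain:
        b = b - 13
        if 35 > acc:
            continue
    acc = acc + (30 + 22)
    gain = acc * records * (b // acc)
    b = 38
    return gain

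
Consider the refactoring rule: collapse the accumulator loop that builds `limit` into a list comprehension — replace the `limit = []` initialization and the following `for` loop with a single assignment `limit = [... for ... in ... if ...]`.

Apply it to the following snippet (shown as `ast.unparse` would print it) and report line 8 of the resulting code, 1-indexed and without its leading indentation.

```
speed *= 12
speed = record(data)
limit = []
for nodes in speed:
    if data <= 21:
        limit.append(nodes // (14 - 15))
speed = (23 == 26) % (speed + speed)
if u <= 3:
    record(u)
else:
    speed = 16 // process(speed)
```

speed = 16 // process(speed)

Transformed code:
speed *= 12
speed = record(data)
limit = [nodes // (14 - 15) for nodes in speed if data <= 21]
speed = (23 == 26) % (speed + speed)
if u <= 3:
    record(u)
else:
    speed = 16 // process(speed)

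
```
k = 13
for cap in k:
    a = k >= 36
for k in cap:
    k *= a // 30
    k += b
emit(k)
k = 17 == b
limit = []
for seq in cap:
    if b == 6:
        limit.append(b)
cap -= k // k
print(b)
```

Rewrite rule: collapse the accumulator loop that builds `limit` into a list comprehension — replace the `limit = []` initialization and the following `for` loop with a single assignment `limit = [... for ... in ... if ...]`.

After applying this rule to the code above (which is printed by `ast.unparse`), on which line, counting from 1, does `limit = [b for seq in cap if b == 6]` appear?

Transformed code:
k = 13
for cap in k:
    a = k >= 36
for k in cap:
    k *= a // 30
    k += b
emit(k)
k = 17 == b
limit = [b for seq in cap if b == 6]
cap -= k // k
print(b)

9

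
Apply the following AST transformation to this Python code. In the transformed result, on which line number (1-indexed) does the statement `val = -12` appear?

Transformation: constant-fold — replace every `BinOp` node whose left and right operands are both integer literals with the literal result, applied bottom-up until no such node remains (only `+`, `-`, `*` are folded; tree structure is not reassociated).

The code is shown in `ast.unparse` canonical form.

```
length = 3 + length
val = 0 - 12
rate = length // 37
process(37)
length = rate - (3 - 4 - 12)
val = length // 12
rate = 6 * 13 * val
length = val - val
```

2

Transformed code:
length = 3 + length
val = -12
rate = length // 37
process(37)
length = rate - -13
val = length // 12
rate = 78 * val
length = val - val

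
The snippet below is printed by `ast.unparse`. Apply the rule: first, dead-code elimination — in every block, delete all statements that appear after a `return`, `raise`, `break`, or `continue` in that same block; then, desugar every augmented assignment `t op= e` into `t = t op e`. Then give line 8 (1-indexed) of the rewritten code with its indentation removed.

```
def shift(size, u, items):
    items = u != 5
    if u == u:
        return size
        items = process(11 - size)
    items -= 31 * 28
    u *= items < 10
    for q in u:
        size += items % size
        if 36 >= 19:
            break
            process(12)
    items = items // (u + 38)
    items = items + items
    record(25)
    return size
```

size = size + items % size

Transformed code:
def shift(size, u, items):
    items = u != 5
    if u == u:
        return size
    items = items - 31 * 28
    u = u * (items < 10)
    for q in u:
        size = size + items % size
        if 36 >= 19:
            break
    items = items // (u + 38)
    items = items + items
    record(25)
    return size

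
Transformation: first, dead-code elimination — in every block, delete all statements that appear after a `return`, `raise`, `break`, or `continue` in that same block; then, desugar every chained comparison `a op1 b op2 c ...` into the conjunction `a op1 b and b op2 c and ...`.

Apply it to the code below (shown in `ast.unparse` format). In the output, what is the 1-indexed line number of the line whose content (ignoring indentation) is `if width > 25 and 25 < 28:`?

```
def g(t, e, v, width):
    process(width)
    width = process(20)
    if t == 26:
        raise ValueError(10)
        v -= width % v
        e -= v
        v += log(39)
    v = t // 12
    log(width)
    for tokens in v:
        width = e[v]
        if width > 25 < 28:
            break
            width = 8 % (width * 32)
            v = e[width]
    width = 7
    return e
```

Transformed code:
def g(t, e, v, width):
    process(width)
    width = process(20)
    if t == 26:
        raise ValueError(10)
    v = t // 12
    log(width)
    for tokens in v:
        width = e[v]
        if width > 25 and 25 < 28:
            break
    width = 7
    return e

10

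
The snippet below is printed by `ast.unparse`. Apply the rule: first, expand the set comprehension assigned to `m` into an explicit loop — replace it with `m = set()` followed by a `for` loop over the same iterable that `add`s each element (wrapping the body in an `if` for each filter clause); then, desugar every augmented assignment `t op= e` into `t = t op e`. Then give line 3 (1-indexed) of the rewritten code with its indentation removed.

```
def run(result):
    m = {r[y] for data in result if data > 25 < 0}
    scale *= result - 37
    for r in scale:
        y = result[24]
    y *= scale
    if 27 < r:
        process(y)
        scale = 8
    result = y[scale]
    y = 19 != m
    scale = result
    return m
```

Transformed code:
def run(result):
    m = set()
    for data in result:
        if data > 25 < 0:
            m.add(r[y])
    scale = scale * (result - 37)
    for r in scale:
        y = result[24]
    y = y * scale
    if 27 < r:
        process(y)
        scale = 8
    result = y[scale]
    y = 19 != m
    scale = result
    return m

for data in result:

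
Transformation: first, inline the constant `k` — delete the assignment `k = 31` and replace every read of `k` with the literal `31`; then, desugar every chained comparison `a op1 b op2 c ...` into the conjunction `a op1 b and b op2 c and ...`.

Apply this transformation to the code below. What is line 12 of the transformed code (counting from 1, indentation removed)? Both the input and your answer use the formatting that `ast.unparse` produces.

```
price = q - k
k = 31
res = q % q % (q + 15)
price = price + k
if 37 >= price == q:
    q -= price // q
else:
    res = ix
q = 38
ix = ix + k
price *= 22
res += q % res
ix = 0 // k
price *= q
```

ix = 0 // 31

Transformed code:
price = q - 31
res = q % q % (q + 15)
price = price + 31
if 37 >= price and price == q:
    q -= price // q
else:
    res = ix
q = 38
ix = ix + 31
price *= 22
res += q % res
ix = 0 // 31
price *= q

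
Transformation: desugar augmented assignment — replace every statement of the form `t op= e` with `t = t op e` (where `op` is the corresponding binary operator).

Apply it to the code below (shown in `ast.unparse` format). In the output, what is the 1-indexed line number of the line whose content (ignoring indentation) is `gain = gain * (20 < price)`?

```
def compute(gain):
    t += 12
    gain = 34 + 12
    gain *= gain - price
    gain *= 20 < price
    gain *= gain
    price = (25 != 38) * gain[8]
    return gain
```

5

Transformed code:
def compute(gain):
    t = t + 12
    gain = 34 + 12
    gain = gain * (gain - price)
    gain = gain * (20 < price)
    gain = gain * gain
    price = (25 != 38) * gain[8]
    return gain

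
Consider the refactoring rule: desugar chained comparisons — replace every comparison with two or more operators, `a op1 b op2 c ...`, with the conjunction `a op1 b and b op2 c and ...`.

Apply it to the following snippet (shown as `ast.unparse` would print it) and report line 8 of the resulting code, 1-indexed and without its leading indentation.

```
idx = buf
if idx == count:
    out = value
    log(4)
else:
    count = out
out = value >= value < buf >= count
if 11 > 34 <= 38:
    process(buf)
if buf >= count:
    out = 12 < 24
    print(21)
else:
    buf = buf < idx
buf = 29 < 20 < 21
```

Transformed code:
idx = buf
if idx == count:
    out = value
    log(4)
else:
    count = out
out = value >= value and value < buf and (buf >= count)
if 11 > 34 and 34 <= 38:
    process(buf)
if buf >= count:
    out = 12 < 24
    print(21)
else:
    buf = buf < idx
buf = 29 < 20 and 20 < 21

if 11 > 34 and 34 <= 38:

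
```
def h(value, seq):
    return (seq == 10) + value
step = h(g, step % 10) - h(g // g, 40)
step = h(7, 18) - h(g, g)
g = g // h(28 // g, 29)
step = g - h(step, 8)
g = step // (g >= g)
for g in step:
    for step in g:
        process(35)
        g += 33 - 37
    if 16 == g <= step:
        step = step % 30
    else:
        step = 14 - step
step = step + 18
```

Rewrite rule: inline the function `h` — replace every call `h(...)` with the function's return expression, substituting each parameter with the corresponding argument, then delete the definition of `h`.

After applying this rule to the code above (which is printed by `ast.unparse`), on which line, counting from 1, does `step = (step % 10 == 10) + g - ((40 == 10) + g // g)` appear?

1

Transformed code:
step = (step % 10 == 10) + g - ((40 == 10) + g // g)
step = (18 == 10) + 7 - ((g == 10) + g)
g = g // ((29 == 10) + 28 // g)
step = g - ((8 == 10) + step)
g = step // (g >= g)
for g in step:
    for step in g:
        process(35)
        g += 33 - 37
    if 16 == g <= step:
        step = step % 30
    else:
        step = 14 - step
step = step + 18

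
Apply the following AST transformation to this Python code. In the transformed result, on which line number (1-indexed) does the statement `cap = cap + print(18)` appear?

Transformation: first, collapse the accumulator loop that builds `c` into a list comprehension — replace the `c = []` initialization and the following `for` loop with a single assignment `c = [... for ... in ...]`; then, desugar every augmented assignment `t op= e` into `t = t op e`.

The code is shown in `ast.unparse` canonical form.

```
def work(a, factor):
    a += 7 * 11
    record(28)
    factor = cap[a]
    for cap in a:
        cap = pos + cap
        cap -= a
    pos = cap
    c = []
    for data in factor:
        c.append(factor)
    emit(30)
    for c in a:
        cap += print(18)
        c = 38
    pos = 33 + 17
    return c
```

Transformed code:
def work(a, factor):
    a = a + 7 * 11
    record(28)
    factor = cap[a]
    for cap in a:
        cap = pos + cap
        cap = cap - a
    pos = cap
    c = [factor for data in factor]
    emit(30)
    for c in a:
        cap = cap + print(18)
        c = 38
    pos = 33 + 17
    return c

12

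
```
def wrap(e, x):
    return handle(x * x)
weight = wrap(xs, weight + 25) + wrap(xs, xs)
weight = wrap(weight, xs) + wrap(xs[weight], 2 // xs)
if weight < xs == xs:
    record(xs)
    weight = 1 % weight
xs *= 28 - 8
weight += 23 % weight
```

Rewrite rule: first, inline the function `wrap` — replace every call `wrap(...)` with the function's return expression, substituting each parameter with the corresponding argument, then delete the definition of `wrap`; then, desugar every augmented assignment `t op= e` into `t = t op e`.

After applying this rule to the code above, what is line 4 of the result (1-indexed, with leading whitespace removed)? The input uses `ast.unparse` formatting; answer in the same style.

Transformed code:
weight = handle((weight + 25) * (weight + 25)) + handle(xs * xs)
weight = handle(xs * xs) + handle(2 // xs * (2 // xs))
if weight < xs == xs:
    record(xs)
    weight = 1 % weight
xs = xs * (28 - 8)
weight = weight + 23 % weight

record(xs)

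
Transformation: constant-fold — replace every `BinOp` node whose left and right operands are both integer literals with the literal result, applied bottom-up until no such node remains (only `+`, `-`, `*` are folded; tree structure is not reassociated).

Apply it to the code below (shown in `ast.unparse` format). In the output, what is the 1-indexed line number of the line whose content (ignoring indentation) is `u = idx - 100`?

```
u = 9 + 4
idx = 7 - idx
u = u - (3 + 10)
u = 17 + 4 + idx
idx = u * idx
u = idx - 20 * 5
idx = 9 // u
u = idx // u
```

6

Transformed code:
u = 13
idx = 7 - idx
u = u - 13
u = 21 + idx
idx = u * idx
u = idx - 100
idx = 9 // u
u = idx // u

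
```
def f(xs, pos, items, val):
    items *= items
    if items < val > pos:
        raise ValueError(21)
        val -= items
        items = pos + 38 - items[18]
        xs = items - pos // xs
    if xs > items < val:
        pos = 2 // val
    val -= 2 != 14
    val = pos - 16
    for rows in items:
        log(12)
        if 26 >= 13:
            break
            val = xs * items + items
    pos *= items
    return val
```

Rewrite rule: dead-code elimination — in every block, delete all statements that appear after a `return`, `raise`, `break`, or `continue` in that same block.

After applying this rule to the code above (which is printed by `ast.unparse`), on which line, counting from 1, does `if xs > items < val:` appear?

Transformed code:
def f(xs, pos, items, val):
    items *= items
    if items < val > pos:
        raise ValueError(21)
    if xs > items < val:
        pos = 2 // val
    val -= 2 != 14
    val = pos - 16
    for rows in items:
        log(12)
        if 26 >= 13:
            break
    pos *= items
    return val

5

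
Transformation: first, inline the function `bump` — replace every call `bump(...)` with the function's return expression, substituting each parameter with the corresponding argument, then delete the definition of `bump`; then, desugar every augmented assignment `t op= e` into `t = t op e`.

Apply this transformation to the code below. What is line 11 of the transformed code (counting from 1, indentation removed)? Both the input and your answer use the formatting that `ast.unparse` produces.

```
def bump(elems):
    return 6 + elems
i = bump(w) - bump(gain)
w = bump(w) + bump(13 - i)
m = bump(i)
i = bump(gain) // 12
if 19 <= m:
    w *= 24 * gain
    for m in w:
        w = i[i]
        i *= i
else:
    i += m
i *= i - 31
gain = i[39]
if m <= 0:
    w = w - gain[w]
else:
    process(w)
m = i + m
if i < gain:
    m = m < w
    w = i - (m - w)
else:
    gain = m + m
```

i = i + m

Transformed code:
i = 6 + w - (6 + gain)
w = 6 + w + (6 + (13 - i))
m = 6 + i
i = (6 + gain) // 12
if 19 <= m:
    w = w * (24 * gain)
    for m in w:
        w = i[i]
        i = i * i
else:
    i = i + m
i = i * (i - 31)
gain = i[39]
if m <= 0:
    w = w - gain[w]
else:
    process(w)
m = i + m
if i < gain:
    m = m < w
    w = i - (m - w)
else:
    gain = m + m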